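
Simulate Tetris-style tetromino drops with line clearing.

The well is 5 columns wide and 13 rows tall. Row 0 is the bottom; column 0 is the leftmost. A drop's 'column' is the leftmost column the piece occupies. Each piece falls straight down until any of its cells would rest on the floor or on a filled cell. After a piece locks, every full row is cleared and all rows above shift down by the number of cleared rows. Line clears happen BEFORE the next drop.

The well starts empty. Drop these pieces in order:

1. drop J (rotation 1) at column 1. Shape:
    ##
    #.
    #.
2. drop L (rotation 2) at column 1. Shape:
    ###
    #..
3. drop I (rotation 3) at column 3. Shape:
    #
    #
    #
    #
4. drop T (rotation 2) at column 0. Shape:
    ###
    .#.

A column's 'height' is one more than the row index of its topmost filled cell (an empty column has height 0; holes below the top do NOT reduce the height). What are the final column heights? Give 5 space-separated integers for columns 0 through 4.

Drop 1: J rot1 at col 1 lands with bottom-row=0; cleared 0 line(s) (total 0); column heights now [0 3 3 0 0], max=3
Drop 2: L rot2 at col 1 lands with bottom-row=3; cleared 0 line(s) (total 0); column heights now [0 5 5 5 0], max=5
Drop 3: I rot3 at col 3 lands with bottom-row=5; cleared 0 line(s) (total 0); column heights now [0 5 5 9 0], max=9
Drop 4: T rot2 at col 0 lands with bottom-row=5; cleared 0 line(s) (total 0); column heights now [7 7 7 9 0], max=9

Answer: 7 7 7 9 0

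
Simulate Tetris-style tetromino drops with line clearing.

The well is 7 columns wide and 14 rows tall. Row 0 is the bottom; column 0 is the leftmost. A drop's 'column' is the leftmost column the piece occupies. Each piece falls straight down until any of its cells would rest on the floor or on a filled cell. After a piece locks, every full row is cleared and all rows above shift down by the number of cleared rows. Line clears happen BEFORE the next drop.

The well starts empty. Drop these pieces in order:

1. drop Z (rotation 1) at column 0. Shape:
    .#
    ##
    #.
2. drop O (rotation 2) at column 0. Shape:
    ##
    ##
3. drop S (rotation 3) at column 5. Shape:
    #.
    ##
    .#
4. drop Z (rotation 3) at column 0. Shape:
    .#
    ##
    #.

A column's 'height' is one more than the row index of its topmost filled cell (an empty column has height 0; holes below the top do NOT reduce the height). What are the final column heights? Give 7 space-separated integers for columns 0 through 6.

Drop 1: Z rot1 at col 0 lands with bottom-row=0; cleared 0 line(s) (total 0); column heights now [2 3 0 0 0 0 0], max=3
Drop 2: O rot2 at col 0 lands with bottom-row=3; cleared 0 line(s) (total 0); column heights now [5 5 0 0 0 0 0], max=5
Drop 3: S rot3 at col 5 lands with bottom-row=0; cleared 0 line(s) (total 0); column heights now [5 5 0 0 0 3 2], max=5
Drop 4: Z rot3 at col 0 lands with bottom-row=5; cleared 0 line(s) (total 0); column heights now [7 8 0 0 0 3 2], max=8

Answer: 7 8 0 0 0 3 2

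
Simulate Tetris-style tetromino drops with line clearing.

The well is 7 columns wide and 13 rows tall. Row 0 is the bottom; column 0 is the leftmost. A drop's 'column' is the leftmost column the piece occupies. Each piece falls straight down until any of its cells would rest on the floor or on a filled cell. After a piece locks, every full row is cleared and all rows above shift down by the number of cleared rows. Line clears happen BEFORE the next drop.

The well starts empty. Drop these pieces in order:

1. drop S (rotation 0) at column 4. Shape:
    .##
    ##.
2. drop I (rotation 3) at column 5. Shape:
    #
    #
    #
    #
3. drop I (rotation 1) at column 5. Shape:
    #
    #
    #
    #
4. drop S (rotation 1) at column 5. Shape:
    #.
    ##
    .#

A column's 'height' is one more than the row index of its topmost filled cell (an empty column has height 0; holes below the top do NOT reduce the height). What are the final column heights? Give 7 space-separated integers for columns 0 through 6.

Drop 1: S rot0 at col 4 lands with bottom-row=0; cleared 0 line(s) (total 0); column heights now [0 0 0 0 1 2 2], max=2
Drop 2: I rot3 at col 5 lands with bottom-row=2; cleared 0 line(s) (total 0); column heights now [0 0 0 0 1 6 2], max=6
Drop 3: I rot1 at col 5 lands with bottom-row=6; cleared 0 line(s) (total 0); column heights now [0 0 0 0 1 10 2], max=10
Drop 4: S rot1 at col 5 lands with bottom-row=9; cleared 0 line(s) (total 0); column heights now [0 0 0 0 1 12 11], max=12

Answer: 0 0 0 0 1 12 11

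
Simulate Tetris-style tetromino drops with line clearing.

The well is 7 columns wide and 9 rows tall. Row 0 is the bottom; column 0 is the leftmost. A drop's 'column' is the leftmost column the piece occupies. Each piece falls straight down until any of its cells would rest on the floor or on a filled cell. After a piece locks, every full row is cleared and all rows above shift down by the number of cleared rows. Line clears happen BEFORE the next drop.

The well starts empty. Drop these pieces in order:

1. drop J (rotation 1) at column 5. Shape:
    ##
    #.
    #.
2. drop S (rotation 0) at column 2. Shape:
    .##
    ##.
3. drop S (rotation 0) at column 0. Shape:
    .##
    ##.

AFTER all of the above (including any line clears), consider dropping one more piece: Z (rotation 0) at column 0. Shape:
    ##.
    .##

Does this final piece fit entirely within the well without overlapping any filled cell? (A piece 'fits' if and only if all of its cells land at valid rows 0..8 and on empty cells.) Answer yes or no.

Answer: yes

Derivation:
Drop 1: J rot1 at col 5 lands with bottom-row=0; cleared 0 line(s) (total 0); column heights now [0 0 0 0 0 3 3], max=3
Drop 2: S rot0 at col 2 lands with bottom-row=0; cleared 0 line(s) (total 0); column heights now [0 0 1 2 2 3 3], max=3
Drop 3: S rot0 at col 0 lands with bottom-row=0; cleared 0 line(s) (total 0); column heights now [1 2 2 2 2 3 3], max=3
Test piece Z rot0 at col 0 (width 3): heights before test = [1 2 2 2 2 3 3]; fits = True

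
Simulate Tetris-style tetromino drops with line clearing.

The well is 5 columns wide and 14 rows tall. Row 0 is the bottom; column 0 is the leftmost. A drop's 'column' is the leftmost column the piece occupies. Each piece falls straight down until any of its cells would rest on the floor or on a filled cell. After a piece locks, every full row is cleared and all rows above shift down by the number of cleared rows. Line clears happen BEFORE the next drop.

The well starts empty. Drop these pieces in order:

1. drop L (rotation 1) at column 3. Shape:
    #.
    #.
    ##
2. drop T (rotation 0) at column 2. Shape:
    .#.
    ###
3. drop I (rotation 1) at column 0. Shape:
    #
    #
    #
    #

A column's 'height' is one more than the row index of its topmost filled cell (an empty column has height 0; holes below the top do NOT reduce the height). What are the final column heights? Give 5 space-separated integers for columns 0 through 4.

Answer: 4 0 4 5 4

Derivation:
Drop 1: L rot1 at col 3 lands with bottom-row=0; cleared 0 line(s) (total 0); column heights now [0 0 0 3 1], max=3
Drop 2: T rot0 at col 2 lands with bottom-row=3; cleared 0 line(s) (total 0); column heights now [0 0 4 5 4], max=5
Drop 3: I rot1 at col 0 lands with bottom-row=0; cleared 0 line(s) (total 0); column heights now [4 0 4 5 4], max=5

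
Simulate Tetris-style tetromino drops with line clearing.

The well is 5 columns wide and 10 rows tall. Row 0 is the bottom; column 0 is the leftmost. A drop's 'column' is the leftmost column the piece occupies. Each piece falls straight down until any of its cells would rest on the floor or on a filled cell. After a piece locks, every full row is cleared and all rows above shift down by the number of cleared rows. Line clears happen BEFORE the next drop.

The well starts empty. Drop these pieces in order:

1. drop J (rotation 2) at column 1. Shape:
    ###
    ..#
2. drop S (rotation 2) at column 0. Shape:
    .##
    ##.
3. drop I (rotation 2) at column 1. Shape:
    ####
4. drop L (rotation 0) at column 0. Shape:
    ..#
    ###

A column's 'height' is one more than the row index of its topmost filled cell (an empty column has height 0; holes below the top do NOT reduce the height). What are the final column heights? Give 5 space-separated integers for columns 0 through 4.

Drop 1: J rot2 at col 1 lands with bottom-row=0; cleared 0 line(s) (total 0); column heights now [0 2 2 2 0], max=2
Drop 2: S rot2 at col 0 lands with bottom-row=2; cleared 0 line(s) (total 0); column heights now [3 4 4 2 0], max=4
Drop 3: I rot2 at col 1 lands with bottom-row=4; cleared 0 line(s) (total 0); column heights now [3 5 5 5 5], max=5
Drop 4: L rot0 at col 0 lands with bottom-row=5; cleared 0 line(s) (total 0); column heights now [6 6 7 5 5], max=7

Answer: 6 6 7 5 5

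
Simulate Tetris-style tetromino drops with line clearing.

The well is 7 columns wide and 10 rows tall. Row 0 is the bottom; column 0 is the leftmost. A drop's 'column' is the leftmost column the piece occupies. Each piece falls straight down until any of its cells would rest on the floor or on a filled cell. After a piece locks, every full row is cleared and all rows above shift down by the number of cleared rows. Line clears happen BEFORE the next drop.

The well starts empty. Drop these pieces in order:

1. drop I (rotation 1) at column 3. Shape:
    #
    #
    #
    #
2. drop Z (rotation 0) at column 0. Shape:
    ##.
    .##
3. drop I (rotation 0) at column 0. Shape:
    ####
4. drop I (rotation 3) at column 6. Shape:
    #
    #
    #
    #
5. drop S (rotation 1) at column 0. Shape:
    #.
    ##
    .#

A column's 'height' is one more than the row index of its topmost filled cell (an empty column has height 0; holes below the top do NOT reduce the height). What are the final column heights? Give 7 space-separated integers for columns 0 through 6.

Drop 1: I rot1 at col 3 lands with bottom-row=0; cleared 0 line(s) (total 0); column heights now [0 0 0 4 0 0 0], max=4
Drop 2: Z rot0 at col 0 lands with bottom-row=0; cleared 0 line(s) (total 0); column heights now [2 2 1 4 0 0 0], max=4
Drop 3: I rot0 at col 0 lands with bottom-row=4; cleared 0 line(s) (total 0); column heights now [5 5 5 5 0 0 0], max=5
Drop 4: I rot3 at col 6 lands with bottom-row=0; cleared 0 line(s) (total 0); column heights now [5 5 5 5 0 0 4], max=5
Drop 5: S rot1 at col 0 lands with bottom-row=5; cleared 0 line(s) (total 0); column heights now [8 7 5 5 0 0 4], max=8

Answer: 8 7 5 5 0 0 4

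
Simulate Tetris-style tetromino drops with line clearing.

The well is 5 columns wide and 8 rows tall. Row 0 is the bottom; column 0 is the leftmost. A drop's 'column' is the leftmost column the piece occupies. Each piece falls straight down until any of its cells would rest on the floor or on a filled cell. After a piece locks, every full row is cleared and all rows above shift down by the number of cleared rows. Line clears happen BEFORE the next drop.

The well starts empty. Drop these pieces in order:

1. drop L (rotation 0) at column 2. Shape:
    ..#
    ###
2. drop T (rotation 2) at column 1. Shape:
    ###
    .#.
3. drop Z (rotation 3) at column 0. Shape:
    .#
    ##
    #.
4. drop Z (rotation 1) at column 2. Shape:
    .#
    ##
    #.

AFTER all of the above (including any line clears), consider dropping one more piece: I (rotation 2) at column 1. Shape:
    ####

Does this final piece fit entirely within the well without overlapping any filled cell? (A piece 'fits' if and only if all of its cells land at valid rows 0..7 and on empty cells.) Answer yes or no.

Drop 1: L rot0 at col 2 lands with bottom-row=0; cleared 0 line(s) (total 0); column heights now [0 0 1 1 2], max=2
Drop 2: T rot2 at col 1 lands with bottom-row=1; cleared 0 line(s) (total 0); column heights now [0 3 3 3 2], max=3
Drop 3: Z rot3 at col 0 lands with bottom-row=2; cleared 0 line(s) (total 0); column heights now [4 5 3 3 2], max=5
Drop 4: Z rot1 at col 2 lands with bottom-row=3; cleared 0 line(s) (total 0); column heights now [4 5 5 6 2], max=6
Test piece I rot2 at col 1 (width 4): heights before test = [4 5 5 6 2]; fits = True

Answer: yes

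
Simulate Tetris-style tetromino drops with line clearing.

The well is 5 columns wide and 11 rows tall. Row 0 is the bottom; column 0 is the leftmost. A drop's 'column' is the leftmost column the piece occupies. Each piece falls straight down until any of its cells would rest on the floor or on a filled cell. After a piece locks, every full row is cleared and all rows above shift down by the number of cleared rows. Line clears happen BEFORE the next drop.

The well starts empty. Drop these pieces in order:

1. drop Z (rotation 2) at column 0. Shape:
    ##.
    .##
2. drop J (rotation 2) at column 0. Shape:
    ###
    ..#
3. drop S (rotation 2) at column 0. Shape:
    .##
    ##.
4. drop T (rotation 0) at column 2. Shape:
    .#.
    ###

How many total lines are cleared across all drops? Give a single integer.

Answer: 0

Derivation:
Drop 1: Z rot2 at col 0 lands with bottom-row=0; cleared 0 line(s) (total 0); column heights now [2 2 1 0 0], max=2
Drop 2: J rot2 at col 0 lands with bottom-row=1; cleared 0 line(s) (total 0); column heights now [3 3 3 0 0], max=3
Drop 3: S rot2 at col 0 lands with bottom-row=3; cleared 0 line(s) (total 0); column heights now [4 5 5 0 0], max=5
Drop 4: T rot0 at col 2 lands with bottom-row=5; cleared 0 line(s) (total 0); column heights now [4 5 6 7 6], max=7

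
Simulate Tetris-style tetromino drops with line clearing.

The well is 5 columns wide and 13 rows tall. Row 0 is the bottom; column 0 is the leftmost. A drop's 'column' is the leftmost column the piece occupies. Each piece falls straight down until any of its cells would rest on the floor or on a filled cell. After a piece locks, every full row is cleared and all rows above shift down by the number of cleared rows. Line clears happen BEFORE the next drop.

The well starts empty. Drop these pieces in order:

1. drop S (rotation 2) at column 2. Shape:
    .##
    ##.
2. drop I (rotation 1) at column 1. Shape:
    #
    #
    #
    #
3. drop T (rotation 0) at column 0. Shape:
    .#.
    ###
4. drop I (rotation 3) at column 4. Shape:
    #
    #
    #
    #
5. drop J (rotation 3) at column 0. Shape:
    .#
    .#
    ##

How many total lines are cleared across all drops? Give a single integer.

Drop 1: S rot2 at col 2 lands with bottom-row=0; cleared 0 line(s) (total 0); column heights now [0 0 1 2 2], max=2
Drop 2: I rot1 at col 1 lands with bottom-row=0; cleared 0 line(s) (total 0); column heights now [0 4 1 2 2], max=4
Drop 3: T rot0 at col 0 lands with bottom-row=4; cleared 0 line(s) (total 0); column heights now [5 6 5 2 2], max=6
Drop 4: I rot3 at col 4 lands with bottom-row=2; cleared 0 line(s) (total 0); column heights now [5 6 5 2 6], max=6
Drop 5: J rot3 at col 0 lands with bottom-row=6; cleared 0 line(s) (total 0); column heights now [7 9 5 2 6], max=9

Answer: 0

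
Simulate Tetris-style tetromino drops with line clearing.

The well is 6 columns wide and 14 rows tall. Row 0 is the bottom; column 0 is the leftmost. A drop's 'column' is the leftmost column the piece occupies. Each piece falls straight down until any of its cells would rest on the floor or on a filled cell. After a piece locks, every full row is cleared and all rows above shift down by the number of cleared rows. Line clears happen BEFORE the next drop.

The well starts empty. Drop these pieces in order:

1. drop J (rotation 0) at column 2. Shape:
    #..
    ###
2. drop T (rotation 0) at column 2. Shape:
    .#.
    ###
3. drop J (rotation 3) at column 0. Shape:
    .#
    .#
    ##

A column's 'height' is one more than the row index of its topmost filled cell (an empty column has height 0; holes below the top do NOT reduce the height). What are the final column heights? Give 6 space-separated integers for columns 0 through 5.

Drop 1: J rot0 at col 2 lands with bottom-row=0; cleared 0 line(s) (total 0); column heights now [0 0 2 1 1 0], max=2
Drop 2: T rot0 at col 2 lands with bottom-row=2; cleared 0 line(s) (total 0); column heights now [0 0 3 4 3 0], max=4
Drop 3: J rot3 at col 0 lands with bottom-row=0; cleared 0 line(s) (total 0); column heights now [1 3 3 4 3 0], max=4

Answer: 1 3 3 4 3 0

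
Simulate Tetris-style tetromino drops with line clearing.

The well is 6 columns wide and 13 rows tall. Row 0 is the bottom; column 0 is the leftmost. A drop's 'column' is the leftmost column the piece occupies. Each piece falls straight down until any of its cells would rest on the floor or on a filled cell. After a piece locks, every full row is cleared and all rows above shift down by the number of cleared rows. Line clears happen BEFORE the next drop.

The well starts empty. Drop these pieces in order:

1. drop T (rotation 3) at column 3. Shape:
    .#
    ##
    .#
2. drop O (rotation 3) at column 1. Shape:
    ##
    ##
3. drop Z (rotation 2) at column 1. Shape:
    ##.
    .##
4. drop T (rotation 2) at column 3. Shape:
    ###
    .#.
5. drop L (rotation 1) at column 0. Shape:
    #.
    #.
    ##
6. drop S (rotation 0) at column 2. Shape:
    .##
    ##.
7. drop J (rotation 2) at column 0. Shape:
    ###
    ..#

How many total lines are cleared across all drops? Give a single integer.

Drop 1: T rot3 at col 3 lands with bottom-row=0; cleared 0 line(s) (total 0); column heights now [0 0 0 2 3 0], max=3
Drop 2: O rot3 at col 1 lands with bottom-row=0; cleared 0 line(s) (total 0); column heights now [0 2 2 2 3 0], max=3
Drop 3: Z rot2 at col 1 lands with bottom-row=2; cleared 0 line(s) (total 0); column heights now [0 4 4 3 3 0], max=4
Drop 4: T rot2 at col 3 lands with bottom-row=3; cleared 0 line(s) (total 0); column heights now [0 4 4 5 5 5], max=5
Drop 5: L rot1 at col 0 lands with bottom-row=4; cleared 0 line(s) (total 0); column heights now [7 5 4 5 5 5], max=7
Drop 6: S rot0 at col 2 lands with bottom-row=5; cleared 0 line(s) (total 0); column heights now [7 5 6 7 7 5], max=7
Drop 7: J rot2 at col 0 lands with bottom-row=6; cleared 0 line(s) (total 0); column heights now [8 8 8 7 7 5], max=8

Answer: 0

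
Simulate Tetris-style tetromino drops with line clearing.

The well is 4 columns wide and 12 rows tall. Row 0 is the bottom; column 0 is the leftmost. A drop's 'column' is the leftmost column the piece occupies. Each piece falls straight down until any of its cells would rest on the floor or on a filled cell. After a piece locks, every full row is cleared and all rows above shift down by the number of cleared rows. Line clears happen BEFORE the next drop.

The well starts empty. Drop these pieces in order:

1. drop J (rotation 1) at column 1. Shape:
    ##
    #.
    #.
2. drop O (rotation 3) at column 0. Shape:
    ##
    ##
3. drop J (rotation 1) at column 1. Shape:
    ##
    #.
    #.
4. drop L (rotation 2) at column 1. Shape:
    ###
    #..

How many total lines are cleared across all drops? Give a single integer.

Answer: 0

Derivation:
Drop 1: J rot1 at col 1 lands with bottom-row=0; cleared 0 line(s) (total 0); column heights now [0 3 3 0], max=3
Drop 2: O rot3 at col 0 lands with bottom-row=3; cleared 0 line(s) (total 0); column heights now [5 5 3 0], max=5
Drop 3: J rot1 at col 1 lands with bottom-row=5; cleared 0 line(s) (total 0); column heights now [5 8 8 0], max=8
Drop 4: L rot2 at col 1 lands with bottom-row=8; cleared 0 line(s) (total 0); column heights now [5 10 10 10], max=10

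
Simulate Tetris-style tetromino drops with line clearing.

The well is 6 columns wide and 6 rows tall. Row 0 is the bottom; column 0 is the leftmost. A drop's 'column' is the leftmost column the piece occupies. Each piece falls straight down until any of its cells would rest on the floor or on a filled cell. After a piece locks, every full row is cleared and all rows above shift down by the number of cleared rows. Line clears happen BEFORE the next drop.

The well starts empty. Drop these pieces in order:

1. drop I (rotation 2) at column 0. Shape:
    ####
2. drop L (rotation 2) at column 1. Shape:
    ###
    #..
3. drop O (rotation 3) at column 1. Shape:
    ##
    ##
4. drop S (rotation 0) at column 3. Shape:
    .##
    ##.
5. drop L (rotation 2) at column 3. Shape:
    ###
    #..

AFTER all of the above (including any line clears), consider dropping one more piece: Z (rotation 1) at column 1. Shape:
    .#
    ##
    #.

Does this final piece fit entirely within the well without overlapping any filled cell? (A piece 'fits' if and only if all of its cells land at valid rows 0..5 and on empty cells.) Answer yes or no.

Answer: no

Derivation:
Drop 1: I rot2 at col 0 lands with bottom-row=0; cleared 0 line(s) (total 0); column heights now [1 1 1 1 0 0], max=1
Drop 2: L rot2 at col 1 lands with bottom-row=1; cleared 0 line(s) (total 0); column heights now [1 3 3 3 0 0], max=3
Drop 3: O rot3 at col 1 lands with bottom-row=3; cleared 0 line(s) (total 0); column heights now [1 5 5 3 0 0], max=5
Drop 4: S rot0 at col 3 lands with bottom-row=3; cleared 0 line(s) (total 0); column heights now [1 5 5 4 5 5], max=5
Drop 5: L rot2 at col 3 lands with bottom-row=4; cleared 0 line(s) (total 0); column heights now [1 5 5 6 6 6], max=6
Test piece Z rot1 at col 1 (width 2): heights before test = [1 5 5 6 6 6]; fits = False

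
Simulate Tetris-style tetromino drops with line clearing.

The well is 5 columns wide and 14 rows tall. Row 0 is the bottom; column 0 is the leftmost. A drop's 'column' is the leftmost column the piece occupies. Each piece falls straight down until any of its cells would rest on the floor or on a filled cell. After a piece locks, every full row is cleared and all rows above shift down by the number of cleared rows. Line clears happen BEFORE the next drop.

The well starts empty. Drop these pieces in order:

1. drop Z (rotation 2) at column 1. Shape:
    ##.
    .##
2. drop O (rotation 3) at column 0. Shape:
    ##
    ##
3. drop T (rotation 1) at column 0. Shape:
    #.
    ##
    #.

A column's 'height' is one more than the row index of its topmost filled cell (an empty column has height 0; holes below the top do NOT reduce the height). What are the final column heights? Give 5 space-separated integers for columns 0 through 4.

Drop 1: Z rot2 at col 1 lands with bottom-row=0; cleared 0 line(s) (total 0); column heights now [0 2 2 1 0], max=2
Drop 2: O rot3 at col 0 lands with bottom-row=2; cleared 0 line(s) (total 0); column heights now [4 4 2 1 0], max=4
Drop 3: T rot1 at col 0 lands with bottom-row=4; cleared 0 line(s) (total 0); column heights now [7 6 2 1 0], max=7

Answer: 7 6 2 1 0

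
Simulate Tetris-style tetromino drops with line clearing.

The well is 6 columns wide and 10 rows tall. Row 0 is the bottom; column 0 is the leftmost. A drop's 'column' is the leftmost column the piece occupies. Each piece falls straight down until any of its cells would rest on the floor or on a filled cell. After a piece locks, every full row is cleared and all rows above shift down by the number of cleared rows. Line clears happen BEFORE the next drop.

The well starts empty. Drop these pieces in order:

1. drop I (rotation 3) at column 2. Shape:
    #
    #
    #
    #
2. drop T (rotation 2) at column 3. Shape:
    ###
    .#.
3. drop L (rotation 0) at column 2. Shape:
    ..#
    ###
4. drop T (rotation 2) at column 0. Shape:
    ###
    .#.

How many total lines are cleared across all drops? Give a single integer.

Drop 1: I rot3 at col 2 lands with bottom-row=0; cleared 0 line(s) (total 0); column heights now [0 0 4 0 0 0], max=4
Drop 2: T rot2 at col 3 lands with bottom-row=0; cleared 0 line(s) (total 0); column heights now [0 0 4 2 2 2], max=4
Drop 3: L rot0 at col 2 lands with bottom-row=4; cleared 0 line(s) (total 0); column heights now [0 0 5 5 6 2], max=6
Drop 4: T rot2 at col 0 lands with bottom-row=4; cleared 0 line(s) (total 0); column heights now [6 6 6 5 6 2], max=6

Answer: 0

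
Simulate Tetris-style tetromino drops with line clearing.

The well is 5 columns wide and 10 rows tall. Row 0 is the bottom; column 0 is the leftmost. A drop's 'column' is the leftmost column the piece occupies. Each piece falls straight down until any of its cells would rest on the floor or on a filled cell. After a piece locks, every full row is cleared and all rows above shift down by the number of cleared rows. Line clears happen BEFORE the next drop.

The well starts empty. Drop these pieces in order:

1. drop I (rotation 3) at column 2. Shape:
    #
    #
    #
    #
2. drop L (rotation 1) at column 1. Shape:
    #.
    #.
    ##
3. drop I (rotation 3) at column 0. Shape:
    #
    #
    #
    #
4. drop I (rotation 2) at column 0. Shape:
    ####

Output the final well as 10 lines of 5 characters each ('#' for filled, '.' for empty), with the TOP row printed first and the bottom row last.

Answer: .....
.....
####.
.#...
.#...
.##..
#.#..
#.#..
#.#..
#.#..

Derivation:
Drop 1: I rot3 at col 2 lands with bottom-row=0; cleared 0 line(s) (total 0); column heights now [0 0 4 0 0], max=4
Drop 2: L rot1 at col 1 lands with bottom-row=4; cleared 0 line(s) (total 0); column heights now [0 7 5 0 0], max=7
Drop 3: I rot3 at col 0 lands with bottom-row=0; cleared 0 line(s) (total 0); column heights now [4 7 5 0 0], max=7
Drop 4: I rot2 at col 0 lands with bottom-row=7; cleared 0 line(s) (total 0); column heights now [8 8 8 8 0], max=8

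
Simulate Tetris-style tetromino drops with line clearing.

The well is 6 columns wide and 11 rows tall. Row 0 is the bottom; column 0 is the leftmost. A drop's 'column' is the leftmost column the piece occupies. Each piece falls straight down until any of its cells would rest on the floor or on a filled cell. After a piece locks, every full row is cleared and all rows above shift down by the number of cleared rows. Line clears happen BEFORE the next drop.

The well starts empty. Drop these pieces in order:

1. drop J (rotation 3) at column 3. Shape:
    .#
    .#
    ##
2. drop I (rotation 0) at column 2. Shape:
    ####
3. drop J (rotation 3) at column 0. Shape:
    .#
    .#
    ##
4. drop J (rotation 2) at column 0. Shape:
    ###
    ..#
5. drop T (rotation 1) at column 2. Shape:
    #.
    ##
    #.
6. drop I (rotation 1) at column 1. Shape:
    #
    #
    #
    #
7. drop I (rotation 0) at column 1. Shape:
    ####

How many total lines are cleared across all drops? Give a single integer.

Drop 1: J rot3 at col 3 lands with bottom-row=0; cleared 0 line(s) (total 0); column heights now [0 0 0 1 3 0], max=3
Drop 2: I rot0 at col 2 lands with bottom-row=3; cleared 0 line(s) (total 0); column heights now [0 0 4 4 4 4], max=4
Drop 3: J rot3 at col 0 lands with bottom-row=0; cleared 0 line(s) (total 0); column heights now [1 3 4 4 4 4], max=4
Drop 4: J rot2 at col 0 lands with bottom-row=4; cleared 0 line(s) (total 0); column heights now [6 6 6 4 4 4], max=6
Drop 5: T rot1 at col 2 lands with bottom-row=6; cleared 0 line(s) (total 0); column heights now [6 6 9 8 4 4], max=9
Drop 6: I rot1 at col 1 lands with bottom-row=6; cleared 0 line(s) (total 0); column heights now [6 10 9 8 4 4], max=10
Drop 7: I rot0 at col 1 lands with bottom-row=10; cleared 0 line(s) (total 0); column heights now [6 11 11 11 11 4], max=11

Answer: 0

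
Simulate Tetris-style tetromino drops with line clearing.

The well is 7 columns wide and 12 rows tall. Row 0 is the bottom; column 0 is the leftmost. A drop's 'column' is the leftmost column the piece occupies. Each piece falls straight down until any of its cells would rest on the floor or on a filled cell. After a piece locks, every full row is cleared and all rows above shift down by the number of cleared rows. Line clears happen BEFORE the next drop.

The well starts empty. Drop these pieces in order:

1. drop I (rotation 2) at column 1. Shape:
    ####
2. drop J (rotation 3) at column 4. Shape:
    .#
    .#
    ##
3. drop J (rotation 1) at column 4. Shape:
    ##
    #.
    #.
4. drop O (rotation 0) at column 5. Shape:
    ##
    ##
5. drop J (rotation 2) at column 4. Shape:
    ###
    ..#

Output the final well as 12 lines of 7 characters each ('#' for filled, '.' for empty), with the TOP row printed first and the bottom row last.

Answer: .......
.......
.......
....###
......#
.....##
.....##
....##.
....##.
....##.
....##.
.####..

Derivation:
Drop 1: I rot2 at col 1 lands with bottom-row=0; cleared 0 line(s) (total 0); column heights now [0 1 1 1 1 0 0], max=1
Drop 2: J rot3 at col 4 lands with bottom-row=1; cleared 0 line(s) (total 0); column heights now [0 1 1 1 2 4 0], max=4
Drop 3: J rot1 at col 4 lands with bottom-row=2; cleared 0 line(s) (total 0); column heights now [0 1 1 1 5 5 0], max=5
Drop 4: O rot0 at col 5 lands with bottom-row=5; cleared 0 line(s) (total 0); column heights now [0 1 1 1 5 7 7], max=7
Drop 5: J rot2 at col 4 lands with bottom-row=7; cleared 0 line(s) (total 0); column heights now [0 1 1 1 9 9 9], max=9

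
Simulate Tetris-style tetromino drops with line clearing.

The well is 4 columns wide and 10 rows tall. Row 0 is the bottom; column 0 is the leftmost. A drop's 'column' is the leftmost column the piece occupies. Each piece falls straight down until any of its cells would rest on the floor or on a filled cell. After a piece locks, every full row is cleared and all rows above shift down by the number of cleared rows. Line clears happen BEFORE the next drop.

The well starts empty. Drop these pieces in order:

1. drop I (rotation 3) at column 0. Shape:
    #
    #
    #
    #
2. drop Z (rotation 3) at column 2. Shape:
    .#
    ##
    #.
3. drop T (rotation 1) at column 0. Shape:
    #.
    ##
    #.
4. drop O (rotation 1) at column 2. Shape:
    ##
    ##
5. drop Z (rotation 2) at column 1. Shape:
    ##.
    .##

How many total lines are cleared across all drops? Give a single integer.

Answer: 1

Derivation:
Drop 1: I rot3 at col 0 lands with bottom-row=0; cleared 0 line(s) (total 0); column heights now [4 0 0 0], max=4
Drop 2: Z rot3 at col 2 lands with bottom-row=0; cleared 0 line(s) (total 0); column heights now [4 0 2 3], max=4
Drop 3: T rot1 at col 0 lands with bottom-row=4; cleared 0 line(s) (total 0); column heights now [7 6 2 3], max=7
Drop 4: O rot1 at col 2 lands with bottom-row=3; cleared 0 line(s) (total 0); column heights now [7 6 5 5], max=7
Drop 5: Z rot2 at col 1 lands with bottom-row=5; cleared 1 line(s) (total 1); column heights now [6 6 6 5], max=6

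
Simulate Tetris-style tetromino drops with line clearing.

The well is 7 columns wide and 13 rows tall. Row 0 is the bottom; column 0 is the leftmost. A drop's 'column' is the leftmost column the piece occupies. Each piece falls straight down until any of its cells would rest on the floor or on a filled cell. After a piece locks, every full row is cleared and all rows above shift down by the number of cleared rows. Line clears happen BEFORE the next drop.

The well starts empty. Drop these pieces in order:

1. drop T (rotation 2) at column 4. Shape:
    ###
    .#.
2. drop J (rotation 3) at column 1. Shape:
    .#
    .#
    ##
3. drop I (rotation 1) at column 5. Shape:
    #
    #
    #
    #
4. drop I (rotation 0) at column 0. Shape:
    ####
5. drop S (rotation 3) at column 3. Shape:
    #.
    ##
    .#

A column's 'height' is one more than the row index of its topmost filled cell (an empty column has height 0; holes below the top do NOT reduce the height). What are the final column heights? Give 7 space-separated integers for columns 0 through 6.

Answer: 4 4 4 6 5 6 2

Derivation:
Drop 1: T rot2 at col 4 lands with bottom-row=0; cleared 0 line(s) (total 0); column heights now [0 0 0 0 2 2 2], max=2
Drop 2: J rot3 at col 1 lands with bottom-row=0; cleared 0 line(s) (total 0); column heights now [0 1 3 0 2 2 2], max=3
Drop 3: I rot1 at col 5 lands with bottom-row=2; cleared 0 line(s) (total 0); column heights now [0 1 3 0 2 6 2], max=6
Drop 4: I rot0 at col 0 lands with bottom-row=3; cleared 0 line(s) (total 0); column heights now [4 4 4 4 2 6 2], max=6
Drop 5: S rot3 at col 3 lands with bottom-row=3; cleared 0 line(s) (total 0); column heights now [4 4 4 6 5 6 2], max=6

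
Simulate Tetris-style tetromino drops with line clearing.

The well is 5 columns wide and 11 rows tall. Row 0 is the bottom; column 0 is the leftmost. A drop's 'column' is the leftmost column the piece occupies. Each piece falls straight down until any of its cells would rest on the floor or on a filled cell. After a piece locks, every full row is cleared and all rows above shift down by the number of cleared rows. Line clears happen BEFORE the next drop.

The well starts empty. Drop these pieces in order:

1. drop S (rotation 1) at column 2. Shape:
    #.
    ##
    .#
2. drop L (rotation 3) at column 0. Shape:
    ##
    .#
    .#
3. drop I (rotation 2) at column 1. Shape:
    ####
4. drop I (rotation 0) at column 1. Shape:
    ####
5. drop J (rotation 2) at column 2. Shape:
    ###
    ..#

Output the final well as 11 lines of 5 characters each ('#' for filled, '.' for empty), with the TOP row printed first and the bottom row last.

Answer: .....
.....
.....
.....
..###
....#
.####
.####
###..
.###.
.#.#.

Derivation:
Drop 1: S rot1 at col 2 lands with bottom-row=0; cleared 0 line(s) (total 0); column heights now [0 0 3 2 0], max=3
Drop 2: L rot3 at col 0 lands with bottom-row=0; cleared 0 line(s) (total 0); column heights now [3 3 3 2 0], max=3
Drop 3: I rot2 at col 1 lands with bottom-row=3; cleared 0 line(s) (total 0); column heights now [3 4 4 4 4], max=4
Drop 4: I rot0 at col 1 lands with bottom-row=4; cleared 0 line(s) (total 0); column heights now [3 5 5 5 5], max=5
Drop 5: J rot2 at col 2 lands with bottom-row=5; cleared 0 line(s) (total 0); column heights now [3 5 7 7 7], max=7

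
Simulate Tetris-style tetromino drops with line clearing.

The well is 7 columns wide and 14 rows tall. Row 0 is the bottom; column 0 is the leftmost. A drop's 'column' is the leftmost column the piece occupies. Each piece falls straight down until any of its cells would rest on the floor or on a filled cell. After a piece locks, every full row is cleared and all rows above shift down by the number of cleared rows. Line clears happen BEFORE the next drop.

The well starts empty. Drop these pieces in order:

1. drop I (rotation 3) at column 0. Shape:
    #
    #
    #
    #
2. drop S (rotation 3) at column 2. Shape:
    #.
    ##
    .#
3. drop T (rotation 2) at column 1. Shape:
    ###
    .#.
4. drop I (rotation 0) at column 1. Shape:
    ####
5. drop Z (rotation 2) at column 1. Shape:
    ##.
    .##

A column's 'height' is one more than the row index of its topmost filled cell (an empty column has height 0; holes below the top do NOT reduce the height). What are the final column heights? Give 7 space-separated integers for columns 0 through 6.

Drop 1: I rot3 at col 0 lands with bottom-row=0; cleared 0 line(s) (total 0); column heights now [4 0 0 0 0 0 0], max=4
Drop 2: S rot3 at col 2 lands with bottom-row=0; cleared 0 line(s) (total 0); column heights now [4 0 3 2 0 0 0], max=4
Drop 3: T rot2 at col 1 lands with bottom-row=3; cleared 0 line(s) (total 0); column heights now [4 5 5 5 0 0 0], max=5
Drop 4: I rot0 at col 1 lands with bottom-row=5; cleared 0 line(s) (total 0); column heights now [4 6 6 6 6 0 0], max=6
Drop 5: Z rot2 at col 1 lands with bottom-row=6; cleared 0 line(s) (total 0); column heights now [4 8 8 7 6 0 0], max=8

Answer: 4 8 8 7 6 0 0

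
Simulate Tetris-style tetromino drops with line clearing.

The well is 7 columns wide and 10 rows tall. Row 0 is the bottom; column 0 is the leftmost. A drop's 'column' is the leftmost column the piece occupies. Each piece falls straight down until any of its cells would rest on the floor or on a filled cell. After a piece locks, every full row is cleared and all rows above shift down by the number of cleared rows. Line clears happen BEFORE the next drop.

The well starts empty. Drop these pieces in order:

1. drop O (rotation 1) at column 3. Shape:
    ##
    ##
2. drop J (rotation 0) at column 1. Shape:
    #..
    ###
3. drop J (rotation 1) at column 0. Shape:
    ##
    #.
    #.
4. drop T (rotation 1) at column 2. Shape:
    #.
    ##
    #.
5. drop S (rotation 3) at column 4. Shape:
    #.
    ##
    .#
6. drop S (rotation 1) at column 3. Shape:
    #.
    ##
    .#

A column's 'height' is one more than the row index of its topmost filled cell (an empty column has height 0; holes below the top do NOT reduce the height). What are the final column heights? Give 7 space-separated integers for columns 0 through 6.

Drop 1: O rot1 at col 3 lands with bottom-row=0; cleared 0 line(s) (total 0); column heights now [0 0 0 2 2 0 0], max=2
Drop 2: J rot0 at col 1 lands with bottom-row=2; cleared 0 line(s) (total 0); column heights now [0 4 3 3 2 0 0], max=4
Drop 3: J rot1 at col 0 lands with bottom-row=2; cleared 0 line(s) (total 0); column heights now [5 5 3 3 2 0 0], max=5
Drop 4: T rot1 at col 2 lands with bottom-row=3; cleared 0 line(s) (total 0); column heights now [5 5 6 5 2 0 0], max=6
Drop 5: S rot3 at col 4 lands with bottom-row=1; cleared 0 line(s) (total 0); column heights now [5 5 6 5 4 3 0], max=6
Drop 6: S rot1 at col 3 lands with bottom-row=4; cleared 0 line(s) (total 0); column heights now [5 5 6 7 6 3 0], max=7

Answer: 5 5 6 7 6 3 0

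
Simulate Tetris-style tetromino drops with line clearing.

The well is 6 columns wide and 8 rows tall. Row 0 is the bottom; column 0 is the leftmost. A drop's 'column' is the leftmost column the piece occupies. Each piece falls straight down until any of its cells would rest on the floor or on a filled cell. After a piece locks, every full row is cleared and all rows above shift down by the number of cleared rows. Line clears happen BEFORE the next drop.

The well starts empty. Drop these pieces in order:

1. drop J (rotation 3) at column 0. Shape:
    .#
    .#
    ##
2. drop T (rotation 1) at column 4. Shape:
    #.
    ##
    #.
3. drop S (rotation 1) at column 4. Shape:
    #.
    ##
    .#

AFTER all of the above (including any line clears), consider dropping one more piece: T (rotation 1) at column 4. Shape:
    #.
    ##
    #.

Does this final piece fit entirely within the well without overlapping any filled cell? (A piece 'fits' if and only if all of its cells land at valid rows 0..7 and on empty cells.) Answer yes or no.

Answer: yes

Derivation:
Drop 1: J rot3 at col 0 lands with bottom-row=0; cleared 0 line(s) (total 0); column heights now [1 3 0 0 0 0], max=3
Drop 2: T rot1 at col 4 lands with bottom-row=0; cleared 0 line(s) (total 0); column heights now [1 3 0 0 3 2], max=3
Drop 3: S rot1 at col 4 lands with bottom-row=2; cleared 0 line(s) (total 0); column heights now [1 3 0 0 5 4], max=5
Test piece T rot1 at col 4 (width 2): heights before test = [1 3 0 0 5 4]; fits = True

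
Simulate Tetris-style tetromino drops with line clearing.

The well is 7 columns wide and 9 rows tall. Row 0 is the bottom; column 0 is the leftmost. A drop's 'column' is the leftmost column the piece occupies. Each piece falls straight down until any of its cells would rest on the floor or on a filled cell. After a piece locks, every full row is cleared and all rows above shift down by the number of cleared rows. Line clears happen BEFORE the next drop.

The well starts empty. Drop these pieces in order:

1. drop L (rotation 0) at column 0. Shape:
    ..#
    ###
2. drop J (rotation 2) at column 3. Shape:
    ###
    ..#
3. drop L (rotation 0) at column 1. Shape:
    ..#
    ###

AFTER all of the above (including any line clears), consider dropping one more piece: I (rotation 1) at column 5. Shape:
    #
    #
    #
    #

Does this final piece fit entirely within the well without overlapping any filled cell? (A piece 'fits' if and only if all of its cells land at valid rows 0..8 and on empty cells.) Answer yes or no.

Answer: yes

Derivation:
Drop 1: L rot0 at col 0 lands with bottom-row=0; cleared 0 line(s) (total 0); column heights now [1 1 2 0 0 0 0], max=2
Drop 2: J rot2 at col 3 lands with bottom-row=0; cleared 0 line(s) (total 0); column heights now [1 1 2 2 2 2 0], max=2
Drop 3: L rot0 at col 1 lands with bottom-row=2; cleared 0 line(s) (total 0); column heights now [1 3 3 4 2 2 0], max=4
Test piece I rot1 at col 5 (width 1): heights before test = [1 3 3 4 2 2 0]; fits = True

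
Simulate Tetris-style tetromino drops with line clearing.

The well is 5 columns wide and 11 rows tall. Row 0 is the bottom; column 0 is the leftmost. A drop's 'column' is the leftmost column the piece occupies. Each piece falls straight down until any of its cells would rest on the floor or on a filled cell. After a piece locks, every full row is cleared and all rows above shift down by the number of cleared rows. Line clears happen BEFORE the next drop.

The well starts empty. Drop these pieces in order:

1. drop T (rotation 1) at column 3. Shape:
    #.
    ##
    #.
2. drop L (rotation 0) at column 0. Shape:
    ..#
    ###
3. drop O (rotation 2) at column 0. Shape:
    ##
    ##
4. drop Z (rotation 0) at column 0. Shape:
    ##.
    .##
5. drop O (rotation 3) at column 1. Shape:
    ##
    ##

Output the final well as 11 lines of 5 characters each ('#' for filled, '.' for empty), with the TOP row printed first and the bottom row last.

Answer: .....
.....
.....
.....
.....
.##..
.##..
##...
.##..
##.#.
####.

Derivation:
Drop 1: T rot1 at col 3 lands with bottom-row=0; cleared 0 line(s) (total 0); column heights now [0 0 0 3 2], max=3
Drop 2: L rot0 at col 0 lands with bottom-row=0; cleared 0 line(s) (total 0); column heights now [1 1 2 3 2], max=3
Drop 3: O rot2 at col 0 lands with bottom-row=1; cleared 1 line(s) (total 1); column heights now [2 2 1 2 0], max=2
Drop 4: Z rot0 at col 0 lands with bottom-row=2; cleared 0 line(s) (total 1); column heights now [4 4 3 2 0], max=4
Drop 5: O rot3 at col 1 lands with bottom-row=4; cleared 0 line(s) (total 1); column heights now [4 6 6 2 0], max=6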